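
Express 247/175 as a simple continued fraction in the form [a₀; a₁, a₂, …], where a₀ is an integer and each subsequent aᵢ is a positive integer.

[1; 2, 2, 3, 10]

247 = 1·175 + 72, so a_0 = 1
175 = 2·72 + 31, so a_1 = 2
72 = 2·31 + 10, so a_2 = 2
31 = 3·10 + 1, so a_3 = 3
10 = 10·1 + 0, so a_4 = 10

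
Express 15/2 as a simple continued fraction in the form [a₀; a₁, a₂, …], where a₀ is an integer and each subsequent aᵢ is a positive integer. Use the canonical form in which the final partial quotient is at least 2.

Run the Euclidean algorithm, recording each quotient:
15 ÷ 2 → quotient 7, remainder 1
2 ÷ 1 → quotient 2, remainder 0

[7; 2]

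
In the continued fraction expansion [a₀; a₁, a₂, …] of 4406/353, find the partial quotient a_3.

13

Run the Euclidean algorithm, recording each quotient:
4406 = 12·353 + 170, so a_0 = 12
353 = 2·170 + 13, so a_1 = 2
170 = 13·13 + 1, so a_2 = 13
13 = 13·1 + 0, so a_3 = 13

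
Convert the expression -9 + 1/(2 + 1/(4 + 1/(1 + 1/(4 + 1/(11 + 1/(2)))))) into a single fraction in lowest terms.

-10607/1241

a_0 = -9: -9/1
a_1 = 2: -17/2
a_2 = 4: -77/9
a_3 = 1: -94/11
a_4 = 4: -453/53
a_5 = 11: -5077/594
a_6 = 2: -10607/1241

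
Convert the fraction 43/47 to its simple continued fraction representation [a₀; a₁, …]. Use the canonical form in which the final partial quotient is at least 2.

[0; 1, 10, 1, 3]

⌊43/47⌋ = 0, remainder 43
⌊47/43⌋ = 1, remainder 4
⌊43/4⌋ = 10, remainder 3
⌊4/3⌋ = 1, remainder 1
⌊3/1⌋ = 3, remainder 0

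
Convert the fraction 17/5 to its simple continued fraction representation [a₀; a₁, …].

[3; 2, 2]

Run the Euclidean algorithm, recording each quotient:
17 ÷ 5 → quotient 3, remainder 2
5 ÷ 2 → quotient 2, remainder 1
2 ÷ 1 → quotient 2, remainder 0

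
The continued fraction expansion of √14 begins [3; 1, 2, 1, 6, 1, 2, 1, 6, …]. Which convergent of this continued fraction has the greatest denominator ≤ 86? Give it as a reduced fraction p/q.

a_0 = 3: 3/1  (≤ bound)
a_1 = 1: 4/1  (≤ bound)
a_2 = 2: 11/3  (≤ bound)
a_3 = 1: 15/4  (≤ bound)
a_4 = 6: 101/27  (≤ bound)
a_5 = 1: 116/31  (≤ bound)
a_6 = 2: 333/89  (> 86, stop)

116/31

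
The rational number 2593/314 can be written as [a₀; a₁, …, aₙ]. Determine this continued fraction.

Apply division with remainder until the remainder is 0:
2593 ÷ 314 → quotient 8, remainder 81
314 ÷ 81 → quotient 3, remainder 71
81 ÷ 71 → quotient 1, remainder 10
71 ÷ 10 → quotient 7, remainder 1
10 ÷ 1 → quotient 10, remainder 0

[8; 3, 1, 7, 10]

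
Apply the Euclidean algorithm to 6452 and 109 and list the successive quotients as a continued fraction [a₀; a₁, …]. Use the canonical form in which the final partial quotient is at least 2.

[59; 5, 5, 4]

6452 ÷ 109 → quotient 59, remainder 21
109 ÷ 21 → quotient 5, remainder 4
21 ÷ 4 → quotient 5, remainder 1
4 ÷ 1 → quotient 4, remainder 0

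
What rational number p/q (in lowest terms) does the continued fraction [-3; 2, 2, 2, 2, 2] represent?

-181/70

Start with 2.
2 + 1/(2/1) = 2 + 1/2 = 5/2
2 + 1/(5/2) = 2 + 2/5 = 12/5
2 + 1/(12/5) = 2 + 5/12 = 29/12
2 + 1/(29/12) = 2 + 12/29 = 70/29
-3 + 1/(70/29) = -3 + 29/70 = -181/70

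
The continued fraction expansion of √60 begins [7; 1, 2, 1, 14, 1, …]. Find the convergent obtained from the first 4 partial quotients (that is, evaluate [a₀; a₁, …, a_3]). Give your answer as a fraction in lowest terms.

Work from the innermost term outward:
Start with 1.
2 + 1/(1/1) = 2 + 1/1 = 3/1
1 + 1/(3/1) = 1 + 1/3 = 4/3
7 + 1/(4/3) = 7 + 3/4 = 31/4

31/4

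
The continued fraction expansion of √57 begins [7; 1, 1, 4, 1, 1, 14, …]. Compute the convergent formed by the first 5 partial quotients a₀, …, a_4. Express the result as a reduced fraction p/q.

Start with 1.
4 + 1/(1/1) = 4 + 1/1 = 5/1
1 + 1/(5/1) = 1 + 1/5 = 6/5
1 + 1/(6/5) = 1 + 5/6 = 11/6
7 + 1/(11/6) = 7 + 6/11 = 83/11

83/11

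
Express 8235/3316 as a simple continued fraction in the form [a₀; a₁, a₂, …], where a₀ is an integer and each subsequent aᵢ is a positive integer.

8235 ÷ 3316 → quotient 2, remainder 1603
3316 ÷ 1603 → quotient 2, remainder 110
1603 ÷ 110 → quotient 14, remainder 63
110 ÷ 63 → quotient 1, remainder 47
63 ÷ 47 → quotient 1, remainder 16
47 ÷ 16 → quotient 2, remainder 15
16 ÷ 15 → quotient 1, remainder 1
15 ÷ 1 → quotient 15, remainder 0

[2; 2, 14, 1, 1, 2, 1, 15]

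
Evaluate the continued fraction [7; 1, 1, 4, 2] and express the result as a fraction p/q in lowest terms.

151/20

Starting at the tail and folding back:
Start with 2.
4 + 1/(2/1) = 4 + 1/2 = 9/2
1 + 1/(9/2) = 1 + 2/9 = 11/9
1 + 1/(11/9) = 1 + 9/11 = 20/11
7 + 1/(20/11) = 7 + 11/20 = 151/20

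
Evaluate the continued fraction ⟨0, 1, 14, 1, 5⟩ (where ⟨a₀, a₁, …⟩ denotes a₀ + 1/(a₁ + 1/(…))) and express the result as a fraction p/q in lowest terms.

Start with 5.
1 + 1/(5/1) = 1 + 1/5 = 6/5
14 + 1/(6/5) = 14 + 5/6 = 89/6
1 + 1/(89/6) = 1 + 6/89 = 95/89
0 + 1/(95/89) = 0 + 89/95 = 89/95

89/95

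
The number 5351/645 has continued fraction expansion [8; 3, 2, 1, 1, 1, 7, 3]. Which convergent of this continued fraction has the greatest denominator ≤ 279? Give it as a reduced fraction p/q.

1709/206

a_0 = 8: 8/1  (≤ bound)
a_1 = 3: 25/3  (≤ bound)
a_2 = 2: 58/7  (≤ bound)
a_3 = 1: 83/10  (≤ bound)
a_4 = 1: 141/17  (≤ bound)
a_5 = 1: 224/27  (≤ bound)
a_6 = 7: 1709/206  (≤ bound)
a_7 = 3: 5351/645  (> 279, stop)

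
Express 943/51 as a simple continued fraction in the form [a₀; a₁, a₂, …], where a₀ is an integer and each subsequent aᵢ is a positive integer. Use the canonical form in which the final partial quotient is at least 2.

[18; 2, 25]

943 ÷ 51 → quotient 18, remainder 25
51 ÷ 25 → quotient 2, remainder 1
25 ÷ 1 → quotient 25, remainder 0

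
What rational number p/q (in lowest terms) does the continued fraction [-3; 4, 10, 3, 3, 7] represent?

-8491/3081

Start with 7.
3 + 1/(7/1) = 3 + 1/7 = 22/7
3 + 1/(22/7) = 3 + 7/22 = 73/22
10 + 1/(73/22) = 10 + 22/73 = 752/73
4 + 1/(752/73) = 4 + 73/752 = 3081/752
-3 + 1/(3081/752) = -3 + 752/3081 = -8491/3081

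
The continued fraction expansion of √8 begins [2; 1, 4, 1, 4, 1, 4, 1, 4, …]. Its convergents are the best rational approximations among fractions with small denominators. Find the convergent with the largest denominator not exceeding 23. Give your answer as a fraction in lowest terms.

17/6

a_0 = 2: 2/1  (≤ bound)
a_1 = 1: 3/1  (≤ bound)
a_2 = 4: 14/5  (≤ bound)
a_3 = 1: 17/6  (≤ bound)
a_4 = 4: 82/29  (> 23, stop)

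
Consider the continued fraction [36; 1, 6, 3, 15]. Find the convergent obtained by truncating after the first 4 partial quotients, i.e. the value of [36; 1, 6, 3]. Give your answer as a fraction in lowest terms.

811/22

Start with 3.
6 + 1/(3/1) = 6 + 1/3 = 19/3
1 + 1/(19/3) = 1 + 3/19 = 22/19
36 + 1/(22/19) = 36 + 19/22 = 811/22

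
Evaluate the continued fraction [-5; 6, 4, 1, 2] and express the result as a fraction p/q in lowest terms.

-421/87

Start with 2.
1 + 1/(2/1) = 1 + 1/2 = 3/2
4 + 1/(3/2) = 4 + 2/3 = 14/3
6 + 1/(14/3) = 6 + 3/14 = 87/14
-5 + 1/(87/14) = -5 + 14/87 = -421/87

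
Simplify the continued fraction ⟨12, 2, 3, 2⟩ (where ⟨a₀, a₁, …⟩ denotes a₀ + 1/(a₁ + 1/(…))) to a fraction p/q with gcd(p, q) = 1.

199/16

Start with 2.
3 + 1/(2/1) = 3 + 1/2 = 7/2
2 + 1/(7/2) = 2 + 2/7 = 16/7
12 + 1/(16/7) = 12 + 7/16 = 199/16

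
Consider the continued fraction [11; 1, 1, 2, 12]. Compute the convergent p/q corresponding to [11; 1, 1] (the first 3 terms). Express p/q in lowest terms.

Use the convergent recurrence hₖ = aₖ·hₖ₋₁ + hₖ₋₂ (and likewise for the denominators kₖ):
a_0 = 11: 11/1
a_1 = 1: 12/1
a_2 = 1: 23/2

23/2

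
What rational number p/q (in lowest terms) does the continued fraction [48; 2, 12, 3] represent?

a_0 = 48: 48/1
a_1 = 2: 97/2
a_2 = 12: 1212/25
a_3 = 3: 3733/77

3733/77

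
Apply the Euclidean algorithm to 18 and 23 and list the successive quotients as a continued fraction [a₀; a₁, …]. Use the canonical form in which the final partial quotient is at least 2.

18 ÷ 23 → quotient 0, remainder 18
23 ÷ 18 → quotient 1, remainder 5
18 ÷ 5 → quotient 3, remainder 3
5 ÷ 3 → quotient 1, remainder 2
3 ÷ 2 → quotient 1, remainder 1
2 ÷ 1 → quotient 2, remainder 0

[0; 1, 3, 1, 1, 2]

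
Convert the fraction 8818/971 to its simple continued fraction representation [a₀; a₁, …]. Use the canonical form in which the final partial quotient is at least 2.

⌊8818/971⌋ = 9, remainder 79
⌊971/79⌋ = 12, remainder 23
⌊79/23⌋ = 3, remainder 10
⌊23/10⌋ = 2, remainder 3
⌊10/3⌋ = 3, remainder 1
⌊3/1⌋ = 3, remainder 0

[9; 12, 3, 2, 3, 3]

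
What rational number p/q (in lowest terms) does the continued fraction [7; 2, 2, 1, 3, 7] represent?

1403/189

Start with 7.
3 + 1/(7/1) = 3 + 1/7 = 22/7
1 + 1/(22/7) = 1 + 7/22 = 29/22
2 + 1/(29/22) = 2 + 22/29 = 80/29
2 + 1/(80/29) = 2 + 29/80 = 189/80
7 + 1/(189/80) = 7 + 80/189 = 1403/189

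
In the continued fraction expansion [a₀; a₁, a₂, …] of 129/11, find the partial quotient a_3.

1

Repeatedly divide and take the remainder:
129 ÷ 11 → quotient 11, remainder 8
11 ÷ 8 → quotient 1, remainder 3
8 ÷ 3 → quotient 2, remainder 2
3 ÷ 2 → quotient 1, remainder 1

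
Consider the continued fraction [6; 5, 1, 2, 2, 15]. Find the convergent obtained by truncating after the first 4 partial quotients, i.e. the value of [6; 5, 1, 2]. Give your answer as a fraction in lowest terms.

Compute successive convergents:
a_0 = 6: 6/1
a_1 = 5: 31/5
a_2 = 1: 37/6
a_3 = 2: 105/17

105/17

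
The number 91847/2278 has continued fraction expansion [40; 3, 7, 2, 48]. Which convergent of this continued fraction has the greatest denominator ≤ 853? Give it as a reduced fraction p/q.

List convergents until the denominator exceeds the bound:
a_0 = 40: 40/1  (≤ bound)
a_1 = 3: 121/3  (≤ bound)
a_2 = 7: 887/22  (≤ bound)
a_3 = 2: 1895/47  (≤ bound)
a_4 = 48: 91847/2278  (> 853, stop)

1895/47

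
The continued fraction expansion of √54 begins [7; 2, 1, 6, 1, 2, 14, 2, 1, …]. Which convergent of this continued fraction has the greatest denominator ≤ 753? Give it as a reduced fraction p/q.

485/66

List convergents until the denominator exceeds the bound:
a_0 = 7: 7/1  (≤ bound)
a_1 = 2: 15/2  (≤ bound)
a_2 = 1: 22/3  (≤ bound)
a_3 = 6: 147/20  (≤ bound)
a_4 = 1: 169/23  (≤ bound)
a_5 = 2: 485/66  (≤ bound)
a_6 = 14: 6959/947  (> 753, stop)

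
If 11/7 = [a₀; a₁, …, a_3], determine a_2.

1

⌊11/7⌋ = 1, remainder 4
⌊7/4⌋ = 1, remainder 3
⌊4/3⌋ = 1, remainder 1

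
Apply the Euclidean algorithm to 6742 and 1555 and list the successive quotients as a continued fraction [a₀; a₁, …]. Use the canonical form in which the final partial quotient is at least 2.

6742 = 4·1555 + 522, so a_0 = 4
1555 = 2·522 + 511, so a_1 = 2
522 = 1·511 + 11, so a_2 = 1
511 = 46·11 + 5, so a_3 = 46
11 = 2·5 + 1, so a_4 = 2
5 = 5·1 + 0, so a_5 = 5

[4; 2, 1, 46, 2, 5]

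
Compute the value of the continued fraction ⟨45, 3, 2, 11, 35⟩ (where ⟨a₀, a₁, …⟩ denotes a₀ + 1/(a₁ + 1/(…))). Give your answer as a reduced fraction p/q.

127122/2807

Compute successive convergents:
a_0 = 45: 45/1
a_1 = 3: 136/3
a_2 = 2: 317/7
a_3 = 11: 3623/80
a_4 = 35: 127122/2807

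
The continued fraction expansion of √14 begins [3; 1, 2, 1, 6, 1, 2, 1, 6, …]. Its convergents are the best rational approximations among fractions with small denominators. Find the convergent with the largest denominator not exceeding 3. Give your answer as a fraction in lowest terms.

11/3

a_0 = 3: 3/1  (≤ bound)
a_1 = 1: 4/1  (≤ bound)
a_2 = 2: 11/3  (≤ bound)
a_3 = 1: 15/4  (> 3, stop)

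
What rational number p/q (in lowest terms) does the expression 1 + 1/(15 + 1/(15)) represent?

241/226

Build up convergents one term at a time:
a_0 = 1: 1/1
a_1 = 15: 16/15
a_2 = 15: 241/226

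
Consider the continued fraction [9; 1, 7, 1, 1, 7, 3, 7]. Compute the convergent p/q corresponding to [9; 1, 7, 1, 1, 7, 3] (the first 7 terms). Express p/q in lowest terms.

Starting at the tail and folding back:
Start with 3.
7 + 1/(3/1) = 7 + 1/3 = 22/3
1 + 1/(22/3) = 1 + 3/22 = 25/22
1 + 1/(25/22) = 1 + 22/25 = 47/25
7 + 1/(47/25) = 7 + 25/47 = 354/47
1 + 1/(354/47) = 1 + 47/354 = 401/354
9 + 1/(401/354) = 9 + 354/401 = 3963/401

3963/401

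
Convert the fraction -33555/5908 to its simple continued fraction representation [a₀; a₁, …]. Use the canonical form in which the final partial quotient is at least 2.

-33555 ÷ 5908 → quotient -6, remainder 1893
5908 ÷ 1893 → quotient 3, remainder 229
1893 ÷ 229 → quotient 8, remainder 61
229 ÷ 61 → quotient 3, remainder 46
61 ÷ 46 → quotient 1, remainder 15
46 ÷ 15 → quotient 3, remainder 1
15 ÷ 1 → quotient 15, remainder 0

[-6; 3, 8, 3, 1, 3, 15]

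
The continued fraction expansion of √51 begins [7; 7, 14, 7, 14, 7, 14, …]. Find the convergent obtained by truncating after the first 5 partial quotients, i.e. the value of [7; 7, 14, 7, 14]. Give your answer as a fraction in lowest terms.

70693/9899

a_0 = 7: 7/1
a_1 = 7: 50/7
a_2 = 14: 707/99
a_3 = 7: 4999/700
a_4 = 14: 70693/9899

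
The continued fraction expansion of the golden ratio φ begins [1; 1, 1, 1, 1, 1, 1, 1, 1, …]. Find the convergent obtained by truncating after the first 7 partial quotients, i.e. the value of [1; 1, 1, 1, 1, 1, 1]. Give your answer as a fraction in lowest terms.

Starting at the tail and folding back:
Start with 1.
1 + 1/(1/1) = 1 + 1/1 = 2/1
1 + 1/(2/1) = 1 + 1/2 = 3/2
1 + 1/(3/2) = 1 + 2/3 = 5/3
1 + 1/(5/3) = 1 + 3/5 = 8/5
1 + 1/(8/5) = 1 + 5/8 = 13/8
1 + 1/(13/8) = 1 + 8/13 = 21/13

21/13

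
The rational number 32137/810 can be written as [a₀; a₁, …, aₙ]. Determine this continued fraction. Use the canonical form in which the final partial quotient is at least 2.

[39; 1, 2, 12, 1, 1, 10]

⌊32137/810⌋ = 39, remainder 547
⌊810/547⌋ = 1, remainder 263
⌊547/263⌋ = 2, remainder 21
⌊263/21⌋ = 12, remainder 11
⌊21/11⌋ = 1, remainder 10
⌊11/10⌋ = 1, remainder 1
⌊10/1⌋ = 10, remainder 0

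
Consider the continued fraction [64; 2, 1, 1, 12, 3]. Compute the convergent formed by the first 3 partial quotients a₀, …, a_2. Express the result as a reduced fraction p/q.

193/3

Start with 1.
2 + 1/(1/1) = 2 + 1/1 = 3/1
64 + 1/(3/1) = 64 + 1/3 = 193/3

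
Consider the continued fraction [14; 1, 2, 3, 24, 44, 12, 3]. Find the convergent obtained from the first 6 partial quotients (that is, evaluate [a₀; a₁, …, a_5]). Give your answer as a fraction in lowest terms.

157315/10702

Compute successive convergents:
a_0 = 14: 14/1
a_1 = 1: 15/1
a_2 = 2: 44/3
a_3 = 3: 147/10
a_4 = 24: 3572/243
a_5 = 44: 157315/10702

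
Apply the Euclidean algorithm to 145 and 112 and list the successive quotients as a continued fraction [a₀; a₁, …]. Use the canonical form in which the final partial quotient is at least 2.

Repeatedly divide and take the remainder:
145 = 1·112 + 33, so a_0 = 1
112 = 3·33 + 13, so a_1 = 3
33 = 2·13 + 7, so a_2 = 2
13 = 1·7 + 6, so a_3 = 1
7 = 1·6 + 1, so a_4 = 1
6 = 6·1 + 0, so a_5 = 6

[1; 3, 2, 1, 1, 6]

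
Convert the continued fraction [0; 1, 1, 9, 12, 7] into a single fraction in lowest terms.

Build up convergents one term at a time:
a_0 = 0: 0/1
a_1 = 1: 1/1
a_2 = 1: 1/2
a_3 = 9: 10/19
a_4 = 12: 121/230
a_5 = 7: 857/1629

857/1629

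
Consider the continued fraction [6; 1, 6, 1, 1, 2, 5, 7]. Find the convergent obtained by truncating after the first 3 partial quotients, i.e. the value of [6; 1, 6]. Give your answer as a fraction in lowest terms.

a_0 = 6: 6/1
a_1 = 1: 7/1
a_2 = 6: 48/7

48/7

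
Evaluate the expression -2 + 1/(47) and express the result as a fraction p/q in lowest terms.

Start with 47.
-2 + 1/(47/1) = -2 + 1/47 = -93/47

-93/47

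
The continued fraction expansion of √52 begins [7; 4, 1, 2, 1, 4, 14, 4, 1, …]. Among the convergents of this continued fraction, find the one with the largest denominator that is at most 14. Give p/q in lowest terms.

List convergents until the denominator exceeds the bound:
a_0 = 7: 7/1  (≤ bound)
a_1 = 4: 29/4  (≤ bound)
a_2 = 1: 36/5  (≤ bound)
a_3 = 2: 101/14  (≤ bound)
a_4 = 1: 137/19  (> 14, stop)

101/14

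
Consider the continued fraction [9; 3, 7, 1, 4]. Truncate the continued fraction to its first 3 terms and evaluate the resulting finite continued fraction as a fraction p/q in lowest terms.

Starting at the tail and folding back:
Start with 7.
3 + 1/(7/1) = 3 + 1/7 = 22/7
9 + 1/(22/7) = 9 + 7/22 = 205/22

205/22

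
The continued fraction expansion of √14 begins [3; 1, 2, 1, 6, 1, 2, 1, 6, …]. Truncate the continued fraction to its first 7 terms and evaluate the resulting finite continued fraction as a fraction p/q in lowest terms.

Start with 2.
1 + 1/(2/1) = 1 + 1/2 = 3/2
6 + 1/(3/2) = 6 + 2/3 = 20/3
1 + 1/(20/3) = 1 + 3/20 = 23/20
2 + 1/(23/20) = 2 + 20/23 = 66/23
1 + 1/(66/23) = 1 + 23/66 = 89/66
3 + 1/(89/66) = 3 + 66/89 = 333/89

333/89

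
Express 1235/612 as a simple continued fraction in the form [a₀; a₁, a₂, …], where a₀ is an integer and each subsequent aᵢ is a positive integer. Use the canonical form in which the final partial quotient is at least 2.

⌊1235/612⌋ = 2, remainder 11
⌊612/11⌋ = 55, remainder 7
⌊11/7⌋ = 1, remainder 4
⌊7/4⌋ = 1, remainder 3
⌊4/3⌋ = 1, remainder 1
⌊3/1⌋ = 3, remainder 0

[2; 55, 1, 1, 1, 3]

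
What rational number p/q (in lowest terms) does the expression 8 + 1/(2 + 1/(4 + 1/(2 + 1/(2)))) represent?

Start with 2.
2 + 1/(2/1) = 2 + 1/2 = 5/2
4 + 1/(5/2) = 4 + 2/5 = 22/5
2 + 1/(22/5) = 2 + 5/22 = 49/22
8 + 1/(49/22) = 8 + 22/49 = 414/49

414/49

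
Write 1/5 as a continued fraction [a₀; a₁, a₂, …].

Run the Euclidean algorithm, recording each quotient:
⌊1/5⌋ = 0, remainder 1
⌊5/1⌋ = 5, remainder 0

[0; 5]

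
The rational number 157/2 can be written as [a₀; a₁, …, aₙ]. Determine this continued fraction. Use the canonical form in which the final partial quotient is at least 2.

157 = 78·2 + 1, so a_0 = 78
2 = 2·1 + 0, so a_1 = 2

[78; 2]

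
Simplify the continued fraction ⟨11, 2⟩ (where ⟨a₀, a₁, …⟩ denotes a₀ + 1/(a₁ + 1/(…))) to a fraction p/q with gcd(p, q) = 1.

Build up convergents one term at a time:
a_0 = 11: 11/1
a_1 = 2: 23/2

23/2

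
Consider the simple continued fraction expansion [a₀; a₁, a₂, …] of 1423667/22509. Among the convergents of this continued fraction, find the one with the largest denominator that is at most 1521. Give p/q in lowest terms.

65336/1033

List convergents until the denominator exceeds the bound:
a_0 = 63: 63/1  (≤ bound)
a_1 = 4: 253/4  (≤ bound)
a_2 = 51: 12966/205  (≤ bound)
a_3 = 2: 26185/414  (≤ bound)
a_4 = 1: 39151/619  (≤ bound)
a_5 = 1: 65336/1033  (≤ bound)
a_6 = 1: 104487/1652  (> 1521, stop)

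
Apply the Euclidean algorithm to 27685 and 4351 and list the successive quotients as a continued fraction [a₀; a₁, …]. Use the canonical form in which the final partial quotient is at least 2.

27685 = 6·4351 + 1579, so a_0 = 6
4351 = 2·1579 + 1193, so a_1 = 2
1579 = 1·1193 + 386, so a_2 = 1
1193 = 3·386 + 35, so a_3 = 3
386 = 11·35 + 1, so a_4 = 11
35 = 35·1 + 0, so a_5 = 35

[6; 2, 1, 3, 11, 35]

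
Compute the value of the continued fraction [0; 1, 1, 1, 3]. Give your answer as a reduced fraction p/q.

7/11

Build up convergents one term at a time:
a_0 = 0: 0/1
a_1 = 1: 1/1
a_2 = 1: 1/2
a_3 = 1: 2/3
a_4 = 3: 7/11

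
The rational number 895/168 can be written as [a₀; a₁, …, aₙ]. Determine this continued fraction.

[5; 3, 18, 3]

895 ÷ 168 → quotient 5, remainder 55
168 ÷ 55 → quotient 3, remainder 3
55 ÷ 3 → quotient 18, remainder 1
3 ÷ 1 → quotient 3, remainder 0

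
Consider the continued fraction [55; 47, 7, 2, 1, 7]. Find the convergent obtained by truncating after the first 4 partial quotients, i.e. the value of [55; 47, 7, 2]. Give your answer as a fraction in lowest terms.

38900/707

Start with 2.
7 + 1/(2/1) = 7 + 1/2 = 15/2
47 + 1/(15/2) = 47 + 2/15 = 707/15
55 + 1/(707/15) = 55 + 15/707 = 38900/707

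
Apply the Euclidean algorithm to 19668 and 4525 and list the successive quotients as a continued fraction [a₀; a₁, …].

[4; 2, 1, 7, 1, 3, 6, 7]

Run the Euclidean algorithm, recording each quotient:
19668 = 4·4525 + 1568, so a_0 = 4
4525 = 2·1568 + 1389, so a_1 = 2
1568 = 1·1389 + 179, so a_2 = 1
1389 = 7·179 + 136, so a_3 = 7
179 = 1·136 + 43, so a_4 = 1
136 = 3·43 + 7, so a_5 = 3
43 = 6·7 + 1, so a_6 = 6
7 = 7·1 + 0, so a_7 = 7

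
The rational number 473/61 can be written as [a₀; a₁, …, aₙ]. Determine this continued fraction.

⌊473/61⌋ = 7, remainder 46
⌊61/46⌋ = 1, remainder 15
⌊46/15⌋ = 3, remainder 1
⌊15/1⌋ = 15, remainder 0

[7; 1, 3, 15]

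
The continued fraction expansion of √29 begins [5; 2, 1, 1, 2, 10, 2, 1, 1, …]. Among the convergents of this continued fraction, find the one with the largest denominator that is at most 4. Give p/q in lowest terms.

16/3

a_0 = 5: 5/1  (≤ bound)
a_1 = 2: 11/2  (≤ bound)
a_2 = 1: 16/3  (≤ bound)
a_3 = 1: 27/5  (> 4, stop)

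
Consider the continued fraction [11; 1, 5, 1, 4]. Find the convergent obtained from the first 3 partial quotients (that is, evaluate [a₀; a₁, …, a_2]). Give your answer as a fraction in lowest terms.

71/6

a_0 = 11: 11/1
a_1 = 1: 12/1
a_2 = 5: 71/6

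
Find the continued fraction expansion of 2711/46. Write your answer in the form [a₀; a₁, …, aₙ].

Apply division with remainder until the remainder is 0:
⌊2711/46⌋ = 58, remainder 43
⌊46/43⌋ = 1, remainder 3
⌊43/3⌋ = 14, remainder 1
⌊3/1⌋ = 3, remainder 0

[58; 1, 14, 3]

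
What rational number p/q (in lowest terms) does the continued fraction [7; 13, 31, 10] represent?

a_0 = 7: 7/1
a_1 = 13: 92/13
a_2 = 31: 2859/404
a_3 = 10: 28682/4053

28682/4053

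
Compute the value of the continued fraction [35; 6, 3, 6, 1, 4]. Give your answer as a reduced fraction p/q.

Start with 4.
1 + 1/(4/1) = 1 + 1/4 = 5/4
6 + 1/(5/4) = 6 + 4/5 = 34/5
3 + 1/(34/5) = 3 + 5/34 = 107/34
6 + 1/(107/34) = 6 + 34/107 = 676/107
35 + 1/(676/107) = 35 + 107/676 = 23767/676

23767/676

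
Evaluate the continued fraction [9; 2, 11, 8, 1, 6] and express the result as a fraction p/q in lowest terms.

a_0 = 9: 9/1
a_1 = 2: 19/2
a_2 = 11: 218/23
a_3 = 8: 1763/186
a_4 = 1: 1981/209
a_5 = 6: 13649/1440

13649/1440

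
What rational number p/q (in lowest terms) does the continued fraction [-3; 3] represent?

-8/3

Start with 3.
-3 + 1/(3/1) = -3 + 1/3 = -8/3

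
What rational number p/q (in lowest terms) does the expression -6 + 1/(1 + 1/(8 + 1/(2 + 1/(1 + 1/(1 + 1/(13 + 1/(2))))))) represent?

a_0 = -6: -6/1
a_1 = 1: -5/1
a_2 = 8: -46/9
a_3 = 2: -97/19
a_4 = 1: -143/28
a_5 = 1: -240/47
a_6 = 13: -3263/639
a_7 = 2: -6766/1325

-6766/1325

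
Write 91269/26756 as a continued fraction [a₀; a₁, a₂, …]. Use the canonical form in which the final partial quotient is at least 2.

Run the Euclidean algorithm, recording each quotient:
91269 ÷ 26756 → quotient 3, remainder 11001
26756 ÷ 11001 → quotient 2, remainder 4754
11001 ÷ 4754 → quotient 2, remainder 1493
4754 ÷ 1493 → quotient 3, remainder 275
1493 ÷ 275 → quotient 5, remainder 118
275 ÷ 118 → quotient 2, remainder 39
118 ÷ 39 → quotient 3, remainder 1
39 ÷ 1 → quotient 39, remainder 0

[3; 2, 2, 3, 5, 2, 3, 39]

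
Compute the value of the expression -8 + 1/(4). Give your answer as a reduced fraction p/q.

Work from the innermost term outward:
Start with 4.
-8 + 1/(4/1) = -8 + 1/4 = -31/4

-31/4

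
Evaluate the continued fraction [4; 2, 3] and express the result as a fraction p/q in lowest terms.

a_0 = 4: 4/1
a_1 = 2: 9/2
a_2 = 3: 31/7

31/7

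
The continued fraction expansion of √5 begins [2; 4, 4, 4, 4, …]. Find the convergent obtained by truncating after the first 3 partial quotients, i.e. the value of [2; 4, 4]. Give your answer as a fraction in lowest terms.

a_0 = 2: 2/1
a_1 = 4: 9/4
a_2 = 4: 38/17

38/17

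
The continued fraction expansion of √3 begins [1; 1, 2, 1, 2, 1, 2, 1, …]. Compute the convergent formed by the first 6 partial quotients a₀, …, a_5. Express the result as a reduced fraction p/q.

26/15

a_0 = 1: 1/1
a_1 = 1: 2/1
a_2 = 2: 5/3
a_3 = 1: 7/4
a_4 = 2: 19/11
a_5 = 1: 26/15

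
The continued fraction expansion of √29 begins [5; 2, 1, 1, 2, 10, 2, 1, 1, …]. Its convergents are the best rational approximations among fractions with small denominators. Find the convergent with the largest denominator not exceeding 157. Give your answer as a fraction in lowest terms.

a_0 = 5: 5/1  (≤ bound)
a_1 = 2: 11/2  (≤ bound)
a_2 = 1: 16/3  (≤ bound)
a_3 = 1: 27/5  (≤ bound)
a_4 = 2: 70/13  (≤ bound)
a_5 = 10: 727/135  (≤ bound)
a_6 = 2: 1524/283  (> 157, stop)

727/135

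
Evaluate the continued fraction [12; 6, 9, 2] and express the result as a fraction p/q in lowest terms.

1411/116

Start with 2.
9 + 1/(2/1) = 9 + 1/2 = 19/2
6 + 1/(19/2) = 6 + 2/19 = 116/19
12 + 1/(116/19) = 12 + 19/116 = 1411/116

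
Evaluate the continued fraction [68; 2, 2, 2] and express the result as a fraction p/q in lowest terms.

821/12

Starting at the tail and folding back:
Start with 2.
2 + 1/(2/1) = 2 + 1/2 = 5/2
2 + 1/(5/2) = 2 + 2/5 = 12/5
68 + 1/(12/5) = 68 + 5/12 = 821/12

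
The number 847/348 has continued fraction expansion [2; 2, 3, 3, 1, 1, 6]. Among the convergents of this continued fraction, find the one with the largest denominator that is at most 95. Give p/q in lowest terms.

129/53

a_0 = 2: 2/1  (≤ bound)
a_1 = 2: 5/2  (≤ bound)
a_2 = 3: 17/7  (≤ bound)
a_3 = 3: 56/23  (≤ bound)
a_4 = 1: 73/30  (≤ bound)
a_5 = 1: 129/53  (≤ bound)
a_6 = 6: 847/348  (> 95, stop)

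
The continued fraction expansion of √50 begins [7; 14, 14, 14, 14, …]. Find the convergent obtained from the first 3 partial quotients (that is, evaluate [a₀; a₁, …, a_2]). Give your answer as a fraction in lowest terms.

1393/197

Start with 14.
14 + 1/(14/1) = 14 + 1/14 = 197/14
7 + 1/(197/14) = 7 + 14/197 = 1393/197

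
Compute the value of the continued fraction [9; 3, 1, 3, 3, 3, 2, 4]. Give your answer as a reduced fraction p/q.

Use the convergent recurrence hₖ = aₖ·hₖ₋₁ + hₖ₋₂ (and likewise for the denominators kₖ):
a_0 = 9: 9/1
a_1 = 3: 28/3
a_2 = 1: 37/4
a_3 = 3: 139/15
a_4 = 3: 454/49
a_5 = 3: 1501/162
a_6 = 2: 3456/373
a_7 = 4: 15325/1654

15325/1654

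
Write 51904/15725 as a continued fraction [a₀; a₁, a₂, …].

51904 = 3·15725 + 4729, so a_0 = 3
15725 = 3·4729 + 1538, so a_1 = 3
4729 = 3·1538 + 115, so a_2 = 3
1538 = 13·115 + 43, so a_3 = 13
115 = 2·43 + 29, so a_4 = 2
43 = 1·29 + 14, so a_5 = 1
29 = 2·14 + 1, so a_6 = 2
14 = 14·1 + 0, so a_7 = 14

[3; 3, 3, 13, 2, 1, 2, 14]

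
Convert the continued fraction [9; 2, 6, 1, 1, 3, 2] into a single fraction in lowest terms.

a_0 = 9: 9/1
a_1 = 2: 19/2
a_2 = 6: 123/13
a_3 = 1: 142/15
a_4 = 1: 265/28
a_5 = 3: 937/99
a_6 = 2: 2139/226

2139/226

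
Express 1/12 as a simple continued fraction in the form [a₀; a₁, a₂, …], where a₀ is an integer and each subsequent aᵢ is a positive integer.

[0; 12]

⌊1/12⌋ = 0, remainder 1
⌊12/1⌋ = 12, remainder 0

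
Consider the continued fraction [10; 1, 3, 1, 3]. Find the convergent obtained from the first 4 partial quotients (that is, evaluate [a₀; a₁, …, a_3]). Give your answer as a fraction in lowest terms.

Build up convergents one term at a time:
a_0 = 10: 10/1
a_1 = 1: 11/1
a_2 = 3: 43/4
a_3 = 1: 54/5

54/5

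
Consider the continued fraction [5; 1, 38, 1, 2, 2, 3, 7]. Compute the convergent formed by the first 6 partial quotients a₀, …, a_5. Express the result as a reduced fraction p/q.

1661/278

Start with 2.
2 + 1/(2/1) = 2 + 1/2 = 5/2
1 + 1/(5/2) = 1 + 2/5 = 7/5
38 + 1/(7/5) = 38 + 5/7 = 271/7
1 + 1/(271/7) = 1 + 7/271 = 278/271
5 + 1/(278/271) = 5 + 271/278 = 1661/278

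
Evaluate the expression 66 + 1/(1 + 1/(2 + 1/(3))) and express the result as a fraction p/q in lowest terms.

a_0 = 66: 66/1
a_1 = 1: 67/1
a_2 = 2: 200/3
a_3 = 3: 667/10

667/10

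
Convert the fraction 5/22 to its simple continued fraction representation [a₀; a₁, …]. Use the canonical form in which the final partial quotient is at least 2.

⌊5/22⌋ = 0, remainder 5
⌊22/5⌋ = 4, remainder 2
⌊5/2⌋ = 2, remainder 1
⌊2/1⌋ = 2, remainder 0

[0; 4, 2, 2]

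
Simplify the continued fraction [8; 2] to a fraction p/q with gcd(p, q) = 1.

Starting at the tail and folding back:
Start with 2.
8 + 1/(2/1) = 8 + 1/2 = 17/2

17/2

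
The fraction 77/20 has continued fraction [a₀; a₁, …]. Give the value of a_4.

Apply division with remainder until the remainder is 0:
⌊77/20⌋ = 3, remainder 17
⌊20/17⌋ = 1, remainder 3
⌊17/3⌋ = 5, remainder 2
⌊3/2⌋ = 1, remainder 1
⌊2/1⌋ = 2, remainder 0

2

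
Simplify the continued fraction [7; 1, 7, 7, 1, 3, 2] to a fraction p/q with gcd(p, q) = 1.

Start with 2.
3 + 1/(2/1) = 3 + 1/2 = 7/2
1 + 1/(7/2) = 1 + 2/7 = 9/7
7 + 1/(9/7) = 7 + 7/9 = 70/9
7 + 1/(70/9) = 7 + 9/70 = 499/70
1 + 1/(499/70) = 1 + 70/499 = 569/499
7 + 1/(569/499) = 7 + 499/569 = 4482/569

4482/569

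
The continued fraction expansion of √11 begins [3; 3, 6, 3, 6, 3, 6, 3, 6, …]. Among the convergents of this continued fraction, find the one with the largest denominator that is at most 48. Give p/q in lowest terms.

List convergents until the denominator exceeds the bound:
a_0 = 3: 3/1  (≤ bound)
a_1 = 3: 10/3  (≤ bound)
a_2 = 6: 63/19  (≤ bound)
a_3 = 3: 199/60  (> 48, stop)

63/19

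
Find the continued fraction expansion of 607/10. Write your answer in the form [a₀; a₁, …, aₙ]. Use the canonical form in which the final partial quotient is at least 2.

[60; 1, 2, 3]

607 = 60·10 + 7, so a_0 = 60
10 = 1·7 + 3, so a_1 = 1
7 = 2·3 + 1, so a_2 = 2
3 = 3·1 + 0, so a_3 = 3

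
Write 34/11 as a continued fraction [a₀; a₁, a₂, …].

Apply division with remainder until the remainder is 0:
34 = 3·11 + 1, so a_0 = 3
11 = 11·1 + 0, so a_1 = 11

[3; 11]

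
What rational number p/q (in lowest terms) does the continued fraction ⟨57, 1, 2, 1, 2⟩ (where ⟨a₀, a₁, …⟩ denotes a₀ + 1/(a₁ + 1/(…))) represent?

635/11

a_0 = 57: 57/1
a_1 = 1: 58/1
a_2 = 2: 173/3
a_3 = 1: 231/4
a_4 = 2: 635/11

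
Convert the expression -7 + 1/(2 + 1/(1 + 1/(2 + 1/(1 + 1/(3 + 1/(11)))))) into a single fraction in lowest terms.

-3065/462

Collapse the nested fraction from the inside out:
Start with 11.
3 + 1/(11/1) = 3 + 1/11 = 34/11
1 + 1/(34/11) = 1 + 11/34 = 45/34
2 + 1/(45/34) = 2 + 34/45 = 124/45
1 + 1/(124/45) = 1 + 45/124 = 169/124
2 + 1/(169/124) = 2 + 124/169 = 462/169
-7 + 1/(462/169) = -7 + 169/462 = -3065/462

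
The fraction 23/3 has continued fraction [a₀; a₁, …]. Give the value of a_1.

Apply division with remainder until the remainder is 0:
23 ÷ 3 → quotient 7, remainder 2
3 ÷ 2 → quotient 1, remainder 1

1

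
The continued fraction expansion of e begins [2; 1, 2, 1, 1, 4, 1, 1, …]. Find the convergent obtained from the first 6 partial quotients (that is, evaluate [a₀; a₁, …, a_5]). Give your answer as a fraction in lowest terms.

87/32

Work from the innermost term outward:
Start with 4.
1 + 1/(4/1) = 1 + 1/4 = 5/4
1 + 1/(5/4) = 1 + 4/5 = 9/5
2 + 1/(9/5) = 2 + 5/9 = 23/9
1 + 1/(23/9) = 1 + 9/23 = 32/23
2 + 1/(32/23) = 2 + 23/32 = 87/32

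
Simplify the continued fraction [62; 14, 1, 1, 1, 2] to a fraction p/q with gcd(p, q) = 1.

7262/117

a_0 = 62: 62/1
a_1 = 14: 869/14
a_2 = 1: 931/15
a_3 = 1: 1800/29
a_4 = 1: 2731/44
a_5 = 2: 7262/117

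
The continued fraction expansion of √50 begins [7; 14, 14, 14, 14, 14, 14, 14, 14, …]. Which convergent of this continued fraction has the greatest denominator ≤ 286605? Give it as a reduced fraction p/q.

275807/39005

List convergents until the denominator exceeds the bound:
a_0 = 7: 7/1  (≤ bound)
a_1 = 14: 99/14  (≤ bound)
a_2 = 14: 1393/197  (≤ bound)
a_3 = 14: 19601/2772  (≤ bound)
a_4 = 14: 275807/39005  (≤ bound)
a_5 = 14: 3880899/548842  (> 286605, stop)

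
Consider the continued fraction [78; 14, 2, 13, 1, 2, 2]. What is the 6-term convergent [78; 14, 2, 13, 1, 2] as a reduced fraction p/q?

96103/1231

a_0 = 78: 78/1
a_1 = 14: 1093/14
a_2 = 2: 2264/29
a_3 = 13: 30525/391
a_4 = 1: 32789/420
a_5 = 2: 96103/1231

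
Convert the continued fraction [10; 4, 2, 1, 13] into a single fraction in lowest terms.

1821/178

Collapse the nested fraction from the inside out:
Start with 13.
1 + 1/(13/1) = 1 + 1/13 = 14/13
2 + 1/(14/13) = 2 + 13/14 = 41/14
4 + 1/(41/14) = 4 + 14/41 = 178/41
10 + 1/(178/41) = 10 + 41/178 = 1821/178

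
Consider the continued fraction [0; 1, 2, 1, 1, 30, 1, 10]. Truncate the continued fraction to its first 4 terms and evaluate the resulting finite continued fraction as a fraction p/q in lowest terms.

Use the convergent recurrence hₖ = aₖ·hₖ₋₁ + hₖ₋₂ (and likewise for the denominators kₖ):
a_0 = 0: 0/1
a_1 = 1: 1/1
a_2 = 2: 2/3
a_3 = 1: 3/4

3/4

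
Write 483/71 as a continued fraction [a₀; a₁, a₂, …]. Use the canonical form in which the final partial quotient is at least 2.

[6; 1, 4, 14]

483 = 6·71 + 57, so a_0 = 6
71 = 1·57 + 14, so a_1 = 1
57 = 4·14 + 1, so a_2 = 4
14 = 14·1 + 0, so a_3 = 14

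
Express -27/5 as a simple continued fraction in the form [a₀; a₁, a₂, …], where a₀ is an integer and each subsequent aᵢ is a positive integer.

[-6; 1, 1, 2]

Apply division with remainder until the remainder is 0:
-27 ÷ 5 → quotient -6, remainder 3
5 ÷ 3 → quotient 1, remainder 2
3 ÷ 2 → quotient 1, remainder 1
2 ÷ 1 → quotient 2, remainder 0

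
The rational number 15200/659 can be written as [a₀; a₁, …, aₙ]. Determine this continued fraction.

[23; 15, 3, 14]

Apply division with remainder until the remainder is 0:
15200 = 23·659 + 43, so a_0 = 23
659 = 15·43 + 14, so a_1 = 15
43 = 3·14 + 1, so a_2 = 3
14 = 14·1 + 0, so a_3 = 14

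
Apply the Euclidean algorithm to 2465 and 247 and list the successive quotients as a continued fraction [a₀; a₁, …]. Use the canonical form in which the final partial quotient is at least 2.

[9; 1, 48, 2, 2]

Run the Euclidean algorithm, recording each quotient:
⌊2465/247⌋ = 9, remainder 242
⌊247/242⌋ = 1, remainder 5
⌊242/5⌋ = 48, remainder 2
⌊5/2⌋ = 2, remainder 1
⌊2/1⌋ = 2, remainder 0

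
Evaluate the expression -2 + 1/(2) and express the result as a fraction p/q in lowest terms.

-3/2

Work from the innermost term outward:
Start with 2.
-2 + 1/(2/1) = -2 + 1/2 = -3/2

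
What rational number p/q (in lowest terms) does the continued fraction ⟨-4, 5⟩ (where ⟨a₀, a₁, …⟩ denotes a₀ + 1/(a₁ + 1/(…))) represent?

-19/5

a_0 = -4: -4/1
a_1 = 5: -19/5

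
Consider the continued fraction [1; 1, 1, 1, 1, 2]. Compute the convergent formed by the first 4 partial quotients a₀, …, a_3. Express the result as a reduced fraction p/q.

5/3

Work from the innermost term outward:
Start with 1.
1 + 1/(1/1) = 1 + 1/1 = 2/1
1 + 1/(2/1) = 1 + 1/2 = 3/2
1 + 1/(3/2) = 1 + 2/3 = 5/3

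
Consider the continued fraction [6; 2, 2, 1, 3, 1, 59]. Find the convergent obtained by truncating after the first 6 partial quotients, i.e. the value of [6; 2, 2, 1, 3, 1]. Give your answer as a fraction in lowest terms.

212/33

Start with 1.
3 + 1/(1/1) = 3 + 1/1 = 4/1
1 + 1/(4/1) = 1 + 1/4 = 5/4
2 + 1/(5/4) = 2 + 4/5 = 14/5
2 + 1/(14/5) = 2 + 5/14 = 33/14
6 + 1/(33/14) = 6 + 14/33 = 212/33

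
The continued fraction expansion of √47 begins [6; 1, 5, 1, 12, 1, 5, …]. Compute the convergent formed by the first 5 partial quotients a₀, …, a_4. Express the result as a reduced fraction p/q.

617/90

Build up convergents one term at a time:
a_0 = 6: 6/1
a_1 = 1: 7/1
a_2 = 5: 41/6
a_3 = 1: 48/7
a_4 = 12: 617/90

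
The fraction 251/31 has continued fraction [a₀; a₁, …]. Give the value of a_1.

251 ÷ 31 → quotient 8, remainder 3
31 ÷ 3 → quotient 10, remainder 1

10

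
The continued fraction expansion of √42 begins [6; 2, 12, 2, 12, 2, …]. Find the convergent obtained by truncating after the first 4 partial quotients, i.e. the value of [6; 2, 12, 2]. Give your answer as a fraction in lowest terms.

Start with 2.
12 + 1/(2/1) = 12 + 1/2 = 25/2
2 + 1/(25/2) = 2 + 2/25 = 52/25
6 + 1/(52/25) = 6 + 25/52 = 337/52

337/52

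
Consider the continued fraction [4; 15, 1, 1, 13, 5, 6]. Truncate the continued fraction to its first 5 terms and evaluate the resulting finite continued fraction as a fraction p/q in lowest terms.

1703/419

a_0 = 4: 4/1
a_1 = 15: 61/15
a_2 = 1: 65/16
a_3 = 1: 126/31
a_4 = 13: 1703/419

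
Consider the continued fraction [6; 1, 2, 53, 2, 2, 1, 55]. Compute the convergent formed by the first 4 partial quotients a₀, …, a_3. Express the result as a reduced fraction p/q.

1067/160

Compute successive convergents:
a_0 = 6: 6/1
a_1 = 1: 7/1
a_2 = 2: 20/3
a_3 = 53: 1067/160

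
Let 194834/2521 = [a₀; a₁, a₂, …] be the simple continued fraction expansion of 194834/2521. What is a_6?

2

Repeatedly divide and take the remainder:
194834 = 77·2521 + 717, so a_0 = 77
2521 = 3·717 + 370, so a_1 = 3
717 = 1·370 + 347, so a_2 = 1
370 = 1·347 + 23, so a_3 = 1
347 = 15·23 + 2, so a_4 = 15
23 = 11·2 + 1, so a_5 = 11
2 = 2·1 + 0, so a_6 = 2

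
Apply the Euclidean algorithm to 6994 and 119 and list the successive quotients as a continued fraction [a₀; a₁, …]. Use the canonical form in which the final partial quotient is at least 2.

[58; 1, 3, 2, 2, 5]

6994 ÷ 119 → quotient 58, remainder 92
119 ÷ 92 → quotient 1, remainder 27
92 ÷ 27 → quotient 3, remainder 11
27 ÷ 11 → quotient 2, remainder 5
11 ÷ 5 → quotient 2, remainder 1
5 ÷ 1 → quotient 5, remainder 0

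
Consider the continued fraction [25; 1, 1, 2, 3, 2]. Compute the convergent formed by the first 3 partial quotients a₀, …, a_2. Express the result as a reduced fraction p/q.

Start with 1.
1 + 1/(1/1) = 1 + 1/1 = 2/1
25 + 1/(2/1) = 25 + 1/2 = 51/2

51/2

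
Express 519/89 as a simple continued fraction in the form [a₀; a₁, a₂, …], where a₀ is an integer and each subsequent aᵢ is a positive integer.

519 = 5·89 + 74, so a_0 = 5
89 = 1·74 + 15, so a_1 = 1
74 = 4·15 + 14, so a_2 = 4
15 = 1·14 + 1, so a_3 = 1
14 = 14·1 + 0, so a_4 = 14

[5; 1, 4, 1, 14]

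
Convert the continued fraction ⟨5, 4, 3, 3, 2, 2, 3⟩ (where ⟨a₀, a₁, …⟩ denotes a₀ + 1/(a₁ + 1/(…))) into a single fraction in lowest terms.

Collapse the nested fraction from the inside out:
Start with 3.
2 + 1/(3/1) = 2 + 1/3 = 7/3
2 + 1/(7/3) = 2 + 3/7 = 17/7
3 + 1/(17/7) = 3 + 7/17 = 58/17
3 + 1/(58/17) = 3 + 17/58 = 191/58
4 + 1/(191/58) = 4 + 58/191 = 822/191
5 + 1/(822/191) = 5 + 191/822 = 4301/822

4301/822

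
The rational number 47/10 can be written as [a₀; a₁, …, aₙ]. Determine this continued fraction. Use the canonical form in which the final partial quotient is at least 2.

Apply division with remainder until the remainder is 0:
⌊47/10⌋ = 4, remainder 7
⌊10/7⌋ = 1, remainder 3
⌊7/3⌋ = 2, remainder 1
⌊3/1⌋ = 3, remainder 0

[4; 1, 2, 3]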